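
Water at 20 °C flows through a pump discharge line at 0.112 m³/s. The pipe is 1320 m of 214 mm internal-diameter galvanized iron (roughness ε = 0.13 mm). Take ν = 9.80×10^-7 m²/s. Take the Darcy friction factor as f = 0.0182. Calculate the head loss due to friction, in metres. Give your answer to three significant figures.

h_f ≈ 55.5 m

V = 4Q/(πD²) = 4·0.112/(π·0.214²) = 3.114 m/s
h_f = f(L/D)V²/(2g) = 0.01820·(1320/0.214)·3.114²/(2·9.81) = 55.48 m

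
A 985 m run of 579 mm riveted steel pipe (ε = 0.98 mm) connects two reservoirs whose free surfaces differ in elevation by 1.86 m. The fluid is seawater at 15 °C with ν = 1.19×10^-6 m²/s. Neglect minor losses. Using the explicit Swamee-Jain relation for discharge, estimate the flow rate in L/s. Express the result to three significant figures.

Swamee-Jain (Type II): Q = -0.965·√(gD⁵h_f/L)·ln[ε/(3.7D) + √(3.17ν²L/(gD³h_f))]
√(gD⁵h_f/L) = √(9.81·0.579⁵·1.86/985) = 0.03472
ε/(3.7D) = 4.57×10^-4; √(3.17ν²L/(gD³h_f)) = 3.53×10^-5
Q = -0.965·0.03472·ln(4.928×10^-4) = 0.2551 m³/s
Check: V = 0.969 m/s, Re = 4.71×10^5, f = 0.02297, h_f = 1.87 m ≈ 1.86 m ✓

Q ≈ 255 L/s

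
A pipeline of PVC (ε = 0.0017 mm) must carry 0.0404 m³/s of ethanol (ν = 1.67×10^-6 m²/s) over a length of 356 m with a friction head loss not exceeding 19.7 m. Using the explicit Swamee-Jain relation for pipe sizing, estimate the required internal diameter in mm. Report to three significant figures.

Swamee-Jain (Type III): D = 0.66·[ε^1.25·(LQ²/(gh_f))^4.75 + ν·Q^9.4·(L/(gh_f))^5.2]^0.04
LQ²/(gh_f) = 0.003007; L/(gh_f) = 1.842
Term 1 = ε^1.25·(…)^4.75 = 6.44×10^-20; Term 2 = ν·Q^9.4·(…)^5.2 = 3.18×10^-18
D = 0.66·(6.44×10^-20 + 3.18×10^-18)^0.04 = 0.1318 m = 132 mm
Check: V = 2.96 m/s, Re = 2.34×10^5, f = 0.01520, h_f = 18.3 m ≈ 19.7 m ✓

D ≈ 132 mm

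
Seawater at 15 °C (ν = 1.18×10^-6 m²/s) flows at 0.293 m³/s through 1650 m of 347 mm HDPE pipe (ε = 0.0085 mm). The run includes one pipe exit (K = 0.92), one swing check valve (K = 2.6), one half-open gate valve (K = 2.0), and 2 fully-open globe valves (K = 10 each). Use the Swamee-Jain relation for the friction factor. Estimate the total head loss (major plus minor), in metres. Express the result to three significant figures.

V = 4Q/(πD²) = 3.098 m/s; V²/2g = 0.4893 m
Re = 9.11×10^5, ε/D = 2.45×10^-5 → f = 0.01233 (Swamee-Jain)
Major: h_f = f(L/D)·V²/2g = 0.01233·4755·0.4893 = 28.69 m
Minor: ΣK = 25.5; h_m = ΣK·V²/2g = 12.49 m
Total H_L = 28.69 + 12.49 = 41.18 m

H_L ≈ 41.2 m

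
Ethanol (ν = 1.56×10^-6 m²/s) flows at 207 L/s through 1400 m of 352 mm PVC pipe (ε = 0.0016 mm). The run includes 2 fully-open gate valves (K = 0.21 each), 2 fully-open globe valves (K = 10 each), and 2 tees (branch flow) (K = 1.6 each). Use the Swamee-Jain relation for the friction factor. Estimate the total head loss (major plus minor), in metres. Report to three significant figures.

V = 4Q/(πD²) = 2.127 m/s; V²/2g = 0.2306 m
Re = 4.80×10^5, ε/D = 4.55×10^-6 → f = 0.01326 (Swamee-Jain)
Major: h_f = f(L/D)·V²/2g = 0.01326·3977·0.2306 = 12.16 m
Minor: ΣK = 23.6; h_m = ΣK·V²/2g = 5.447 m
Total H_L = 12.16 + 5.447 = 17.61 m

H_L ≈ 17.6 m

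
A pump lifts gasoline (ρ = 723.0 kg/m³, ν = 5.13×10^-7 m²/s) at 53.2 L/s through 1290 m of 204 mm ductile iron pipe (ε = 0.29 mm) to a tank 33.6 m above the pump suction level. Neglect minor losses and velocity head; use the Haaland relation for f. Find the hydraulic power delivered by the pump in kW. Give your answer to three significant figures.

V = 4Q/(πD²) = 1.628 m/s; Re = 6.47×10^5; ε/D = 0.00142; f = 0.02179
h_f = f(L/D)V²/2g = 18.61 m
Total head H = z + h_f = 33.6 + 18.61 = 52.21 m
P_hyd = ρgQH = 723.0·9.81·0.0532·52.21 = 19.70 kW

P_hyd ≈ 19.7 kW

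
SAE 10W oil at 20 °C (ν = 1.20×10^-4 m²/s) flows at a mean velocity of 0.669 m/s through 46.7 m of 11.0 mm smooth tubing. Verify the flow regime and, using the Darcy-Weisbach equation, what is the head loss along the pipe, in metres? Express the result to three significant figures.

Re = VD/ν = 0.669·0.01100/1.20×10^-4 = 61.3 → laminar (Re < 2300)
f = 64/Re = 1.044
h_f = f(L/D)V²/(2g) = 1.044·(46.7/0.01100)·0.669²/(2·9.81) = 101.1 m

h_f ≈ 101 m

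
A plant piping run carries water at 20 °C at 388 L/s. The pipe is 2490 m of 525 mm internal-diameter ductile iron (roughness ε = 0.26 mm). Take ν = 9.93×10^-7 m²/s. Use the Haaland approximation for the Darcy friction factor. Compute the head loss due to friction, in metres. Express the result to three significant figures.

V = 4Q/(πD²) = 4·0.388/(π·0.525²) = 1.792 m/s
Re = VD/ν = 1.792·0.525/9.93×10^-7 = 9.48×10^5 → turbulent
ε/D = 0.26/525 = 4.95×10^-4
Haaland: f = 0.01716
h_f = f(L/D)V²/(2g) = 0.01716·(2490/0.525)·1.792²/(2·9.81) = 13.33 m

h_f ≈ 13.3 m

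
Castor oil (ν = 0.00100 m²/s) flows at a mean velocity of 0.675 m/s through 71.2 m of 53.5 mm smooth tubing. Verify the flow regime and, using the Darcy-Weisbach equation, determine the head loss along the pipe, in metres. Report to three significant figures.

Re = VD/ν = 0.675·0.05350/0.00100 = 36.1 → laminar (Re < 2300)
f = 64/Re = 1.772
h_f = f(L/D)V²/(2g) = 1.772·(71.2/0.05350)·0.675²/(2·9.81) = 54.77 m

h_f ≈ 54.8 m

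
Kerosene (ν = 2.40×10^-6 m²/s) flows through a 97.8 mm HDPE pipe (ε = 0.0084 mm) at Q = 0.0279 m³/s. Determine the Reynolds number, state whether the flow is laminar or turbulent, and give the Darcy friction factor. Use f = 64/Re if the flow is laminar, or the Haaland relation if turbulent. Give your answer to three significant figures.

Re ≈ 1.51×10^5; turbulent; f ≈ 0.0169

V = 4Q/(πD²) = 3.714 m/s
Re = VD/ν = 3.714·0.0978/2.40×10^-6 = 1.51×10^5
Re > 4000 → turbulent; ε/D = 8.59×10^-5
Haaland: f = 0.01687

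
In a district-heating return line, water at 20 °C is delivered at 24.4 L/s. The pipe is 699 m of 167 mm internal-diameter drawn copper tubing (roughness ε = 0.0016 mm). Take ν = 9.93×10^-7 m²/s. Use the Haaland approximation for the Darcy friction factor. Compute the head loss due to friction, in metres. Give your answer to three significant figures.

h_f ≈ 4.17 m

V = 4Q/(πD²) = 4·0.0244/(π·0.167²) = 1.114 m/s
Re = VD/ν = 1.114·0.167/9.93×10^-7 = 1.87×10^5 → turbulent
ε/D = 0.0016/167 = 9.58×10^-6
Haaland: f = 0.01575
h_f = f(L/D)V²/(2g) = 0.01575·(699/0.167)·1.114²/(2·9.81) = 4.170 m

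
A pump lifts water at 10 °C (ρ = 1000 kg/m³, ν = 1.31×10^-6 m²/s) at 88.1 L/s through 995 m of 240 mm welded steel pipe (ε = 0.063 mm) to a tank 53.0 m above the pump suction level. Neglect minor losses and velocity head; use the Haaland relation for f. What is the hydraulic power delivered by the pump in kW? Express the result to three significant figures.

P_hyd ≈ 57.1 kW

V = 4Q/(πD²) = 1.947 m/s; Re = 3.57×10^5; ε/D = 2.62×10^-4; f = 0.01627
h_f = f(L/D)V²/2g = 13.04 m
Total head H = z + h_f = 53.0 + 13.04 = 66.04 m
P_hyd = ρgQH = 1000·9.81·0.0881·66.04 = 57.08 kW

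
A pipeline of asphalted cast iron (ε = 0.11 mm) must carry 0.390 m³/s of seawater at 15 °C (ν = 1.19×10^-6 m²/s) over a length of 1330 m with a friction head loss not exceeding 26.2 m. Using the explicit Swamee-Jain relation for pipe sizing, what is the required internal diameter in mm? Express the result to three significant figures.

D ≈ 403 mm

Swamee-Jain (Type III): D = 0.66·[ε^1.25·(LQ²/(gh_f))^4.75 + ν·Q^9.4·(L/(gh_f))^5.2]^0.04
LQ²/(gh_f) = 0.7871; L/(gh_f) = 5.175
Term 1 = ε^1.25·(…)^4.75 = 3.61×10^-6; Term 2 = ν·Q^9.4·(…)^5.2 = 8.78×10^-7
D = 0.66·(3.61×10^-6 + 8.78×10^-7)^0.04 = 0.4033 m = 403 mm
Check: V = 3.05 m/s, Re = 1.03×10^6, f = 0.01548, h_f = 24.3 m ≈ 26.2 m ✓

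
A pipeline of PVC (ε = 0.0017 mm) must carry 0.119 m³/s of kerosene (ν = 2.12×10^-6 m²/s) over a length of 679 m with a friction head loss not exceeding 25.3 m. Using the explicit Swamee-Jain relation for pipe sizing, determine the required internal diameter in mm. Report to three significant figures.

D ≈ 217 mm

Swamee-Jain (Type III): D = 0.66·[ε^1.25·(LQ²/(gh_f))^4.75 + ν·Q^9.4·(L/(gh_f))^5.2]^0.04
LQ²/(gh_f) = 0.03874; L/(gh_f) = 2.736
Term 1 = ε^1.25·(…)^4.75 = 1.21×10^-14; Term 2 = ν·Q^9.4·(…)^5.2 = 8.12×10^-13
D = 0.66·(1.21×10^-14 + 8.12×10^-13)^0.04 = 0.2169 m = 217 mm
Check: V = 3.22 m/s, Re = 3.30×10^5, f = 0.01422, h_f = 23.6 m ≈ 25.3 m ✓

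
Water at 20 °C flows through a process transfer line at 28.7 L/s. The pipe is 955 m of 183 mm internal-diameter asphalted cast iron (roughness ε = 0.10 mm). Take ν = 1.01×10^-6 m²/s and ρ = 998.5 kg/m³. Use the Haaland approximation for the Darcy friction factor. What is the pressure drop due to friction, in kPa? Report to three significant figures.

V = 4Q/(πD²) = 4·0.0287/(π·0.183²) = 1.091 m/s
Re = VD/ν = 1.091·0.183/1.01×10^-6 = 1.98×10^5 → turbulent
ε/D = 0.10/183 = 5.46×10^-4
Haaland: f = 0.01890
h_f = f(L/D)V²/(2g) = 0.01890·(955/0.183)·1.091²/(2·9.81) = 5.984 m
Δp = ρg·h_f = 998.5·9.81·5.984 = 58.61 kPa

Δp ≈ 58.6 kPa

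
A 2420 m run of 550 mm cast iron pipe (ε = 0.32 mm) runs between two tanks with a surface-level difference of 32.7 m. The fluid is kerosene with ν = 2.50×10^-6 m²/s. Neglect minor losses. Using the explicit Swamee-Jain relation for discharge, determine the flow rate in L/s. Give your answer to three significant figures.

Q ≈ 677 L/s

Swamee-Jain (Type II): Q = -0.965·√(gD⁵h_f/L)·ln[ε/(3.7D) + √(3.17ν²L/(gD³h_f))]
√(gD⁵h_f/L) = √(9.81·0.550⁵·32.7/2420) = 0.08168
ε/(3.7D) = 1.57×10^-4; √(3.17ν²L/(gD³h_f)) = 3.00×10^-5
Q = -0.965·0.08168·ln(1.872×10^-4) = 0.6765 m³/s
Check: V = 2.85 m/s, Re = 6.26×10^5, f = 0.01810, h_f = 32.9 m ≈ 32.7 m ✓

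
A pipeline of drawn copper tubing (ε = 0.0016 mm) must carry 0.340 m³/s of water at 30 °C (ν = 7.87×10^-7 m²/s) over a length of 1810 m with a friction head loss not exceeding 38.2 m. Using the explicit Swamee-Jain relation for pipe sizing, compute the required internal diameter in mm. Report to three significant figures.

Swamee-Jain (Type III): D = 0.66·[ε^1.25·(LQ²/(gh_f))^4.75 + ν·Q^9.4·(L/(gh_f))^5.2]^0.04
LQ²/(gh_f) = 0.5583; L/(gh_f) = 4.830
Term 1 = ε^1.25·(…)^4.75 = 3.57×10^-9; Term 2 = ν·Q^9.4·(…)^5.2 = 1.12×10^-7
D = 0.66·(3.57×10^-9 + 1.12×10^-7)^0.04 = 0.3484 m = 348 mm
Check: V = 3.57 m/s, Re = 1.58×10^6, f = 0.01092, h_f = 36.8 m ≈ 38.2 m ✓

D ≈ 348 mm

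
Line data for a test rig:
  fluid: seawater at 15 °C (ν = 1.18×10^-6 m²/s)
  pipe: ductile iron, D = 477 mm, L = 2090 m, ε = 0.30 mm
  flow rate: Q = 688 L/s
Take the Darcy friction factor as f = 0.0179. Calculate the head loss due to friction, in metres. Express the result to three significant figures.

V = 4Q/(πD²) = 4·0.688/(π·0.477²) = 3.850 m/s
h_f = f(L/D)V²/(2g) = 0.01790·(2090/0.477)·3.850²/(2·9.81) = 59.25 m

h_f ≈ 59.3 m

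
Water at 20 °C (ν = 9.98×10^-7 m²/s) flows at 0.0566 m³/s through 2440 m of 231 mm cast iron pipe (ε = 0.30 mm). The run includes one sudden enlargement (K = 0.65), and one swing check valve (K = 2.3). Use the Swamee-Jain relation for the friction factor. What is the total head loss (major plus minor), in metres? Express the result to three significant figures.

H_L ≈ 21.8 m

V = 4Q/(πD²) = 1.351 m/s; V²/2g = 0.09296 m
Re = 3.13×10^5, ε/D = 0.00130 → f = 0.02187 (Swamee-Jain)
Major: h_f = f(L/D)·V²/2g = 0.02187·10563·0.09296 = 21.48 m
Minor: ΣK = 2.95; h_m = ΣK·V²/2g = 0.2742 m
Total H_L = 21.48 + 0.2742 = 21.75 m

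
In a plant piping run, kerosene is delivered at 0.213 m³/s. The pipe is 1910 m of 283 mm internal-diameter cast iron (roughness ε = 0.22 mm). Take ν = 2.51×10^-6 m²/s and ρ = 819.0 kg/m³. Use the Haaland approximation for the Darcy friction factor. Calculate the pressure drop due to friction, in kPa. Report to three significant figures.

Δp ≈ 612 kPa

V = 4Q/(πD²) = 4·0.213/(π·0.283²) = 3.386 m/s
Re = VD/ν = 3.386·0.283/2.51×10^-6 = 3.82×10^5 → turbulent
ε/D = 0.22/283 = 7.77×10^-4
Haaland: f = 0.01933
h_f = f(L/D)V²/(2g) = 0.01933·(1910/0.283)·3.386²/(2·9.81) = 76.23 m
Δp = ρg·h_f = 819.0·9.81·76.23 = 612.4 kPa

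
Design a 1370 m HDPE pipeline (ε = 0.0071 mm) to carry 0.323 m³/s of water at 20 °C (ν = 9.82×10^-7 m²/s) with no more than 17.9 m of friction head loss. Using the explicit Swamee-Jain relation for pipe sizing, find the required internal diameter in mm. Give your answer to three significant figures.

Swamee-Jain (Type III): D = 0.66·[ε^1.25·(LQ²/(gh_f))^4.75 + ν·Q^9.4·(L/(gh_f))^5.2]^0.04
LQ²/(gh_f) = 0.8140; L/(gh_f) = 7.802
Term 1 = ε^1.25·(…)^4.75 = 1.38×10^-7; Term 2 = ν·Q^9.4·(…)^5.2 = 1.04×10^-6
D = 0.66·(1.38×10^-7 + 1.04×10^-6)^0.04 = 0.3823 m = 382 mm
Check: V = 2.81 m/s, Re = 1.10×10^6, f = 0.01190, h_f = 17.2 m ≈ 17.9 m ✓

D ≈ 382 mm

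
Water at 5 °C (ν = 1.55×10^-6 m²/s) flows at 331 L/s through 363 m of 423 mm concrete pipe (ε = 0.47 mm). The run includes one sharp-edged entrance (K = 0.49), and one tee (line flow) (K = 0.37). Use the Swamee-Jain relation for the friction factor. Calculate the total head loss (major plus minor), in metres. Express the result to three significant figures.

H_L ≈ 5.26 m

V = 4Q/(πD²) = 2.355 m/s; V²/2g = 0.2828 m
Re = 6.43×10^5, ε/D = 0.00111 → f = 0.02069 (Swamee-Jain)
Major: h_f = f(L/D)·V²/2g = 0.02069·858.2·0.2828 = 5.021 m
Minor: ΣK = 0.860; h_m = ΣK·V²/2g = 0.2432 m
Total H_L = 5.021 + 0.2432 = 5.264 m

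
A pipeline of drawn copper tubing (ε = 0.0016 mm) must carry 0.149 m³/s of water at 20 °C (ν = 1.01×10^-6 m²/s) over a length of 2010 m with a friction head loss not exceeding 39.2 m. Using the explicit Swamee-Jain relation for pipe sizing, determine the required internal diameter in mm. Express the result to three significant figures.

D ≈ 262 mm

Swamee-Jain (Type III): D = 0.66·[ε^1.25·(LQ²/(gh_f))^4.75 + ν·Q^9.4·(L/(gh_f))^5.2]^0.04
LQ²/(gh_f) = 0.1160; L/(gh_f) = 5.227
Term 1 = ε^1.25·(…)^4.75 = 2.05×10^-12; Term 2 = ν·Q^9.4·(…)^5.2 = 9.27×10^-11
D = 0.66·(2.05×10^-12 + 9.27×10^-11)^0.04 = 0.2622 m = 262 mm
Check: V = 2.76 m/s, Re = 7.16×10^5, f = 0.01241, h_f = 36.9 m ≈ 39.2 m ✓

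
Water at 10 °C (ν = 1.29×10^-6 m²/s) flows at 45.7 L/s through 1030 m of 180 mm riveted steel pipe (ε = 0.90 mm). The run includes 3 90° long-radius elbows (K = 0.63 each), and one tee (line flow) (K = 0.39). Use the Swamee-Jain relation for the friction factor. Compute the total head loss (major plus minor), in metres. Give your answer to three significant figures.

V = 4Q/(πD²) = 1.796 m/s; V²/2g = 0.1644 m
Re = 2.51×10^5, ε/D = 0.00500 → f = 0.03090 (Swamee-Jain)
Major: h_f = f(L/D)·V²/2g = 0.03090·5722·0.1644 = 29.07 m
Minor: ΣK = 2.28; h_m = ΣK·V²/2g = 0.3748 m
Total H_L = 29.07 + 0.3748 = 29.44 m

H_L ≈ 29.4 m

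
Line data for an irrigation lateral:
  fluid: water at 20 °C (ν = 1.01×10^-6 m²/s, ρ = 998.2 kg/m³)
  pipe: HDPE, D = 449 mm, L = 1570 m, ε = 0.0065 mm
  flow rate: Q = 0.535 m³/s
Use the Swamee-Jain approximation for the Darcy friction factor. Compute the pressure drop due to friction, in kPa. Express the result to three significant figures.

V = 4Q/(πD²) = 4·0.535/(π·0.449²) = 3.379 m/s
Re = VD/ν = 3.379·0.449/1.01×10^-6 = 1.50×10^6 → turbulent
ε/D = 0.0065/449 = 1.45×10^-5
Swamee-Jain: f = 0.01130
h_f = f(L/D)V²/(2g) = 0.01130·(1570/0.449)·3.379²/(2·9.81) = 22.99 m
Δp = ρg·h_f = 998.2·9.81·22.99 = 225.1 kPa

Δp ≈ 225 kPa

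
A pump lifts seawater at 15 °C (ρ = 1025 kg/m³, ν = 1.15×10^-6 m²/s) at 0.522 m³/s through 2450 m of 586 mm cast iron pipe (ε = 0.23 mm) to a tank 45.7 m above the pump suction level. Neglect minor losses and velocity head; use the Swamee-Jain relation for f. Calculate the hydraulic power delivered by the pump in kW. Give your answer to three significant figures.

V = 4Q/(πD²) = 1.935 m/s; Re = 9.86×10^5; ε/D = 3.92×10^-4; f = 0.01653
h_f = f(L/D)V²/2g = 13.20 m
Total head H = z + h_f = 45.7 + 13.20 = 58.90 m
P_hyd = ρgQH = 1025·9.81·0.522·58.90 = 309.1 kW

P_hyd ≈ 309 kW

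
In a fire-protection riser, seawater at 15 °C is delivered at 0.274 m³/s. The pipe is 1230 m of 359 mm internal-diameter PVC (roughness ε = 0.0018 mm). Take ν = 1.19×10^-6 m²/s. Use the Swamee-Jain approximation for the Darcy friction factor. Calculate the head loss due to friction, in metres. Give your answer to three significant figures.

h_f ≈ 15.5 m

V = 4Q/(πD²) = 4·0.274/(π·0.359²) = 2.707 m/s
Re = VD/ν = 2.707·0.359/1.19×10^-6 = 8.17×10^5 → turbulent
ε/D = 0.0018/359 = 5.01×10^-6
Swamee-Jain: f = 0.01212
h_f = f(L/D)V²/(2g) = 0.01212·(1230/0.359)·2.707²/(2·9.81) = 15.51 m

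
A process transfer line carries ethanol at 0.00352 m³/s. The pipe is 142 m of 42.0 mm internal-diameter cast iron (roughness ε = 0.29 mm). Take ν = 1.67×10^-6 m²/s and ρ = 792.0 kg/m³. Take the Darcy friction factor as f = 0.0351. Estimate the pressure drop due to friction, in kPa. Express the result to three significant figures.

V = 4Q/(πD²) = 4·0.00352/(π·0.0420²) = 2.541 m/s
h_f = f(L/D)V²/(2g) = 0.03510·(142/0.0420)·2.541²/(2·9.81) = 39.04 m
Δp = ρg·h_f = 792.0·9.81·39.04 = 303.4 kPa

Δp ≈ 303 kPa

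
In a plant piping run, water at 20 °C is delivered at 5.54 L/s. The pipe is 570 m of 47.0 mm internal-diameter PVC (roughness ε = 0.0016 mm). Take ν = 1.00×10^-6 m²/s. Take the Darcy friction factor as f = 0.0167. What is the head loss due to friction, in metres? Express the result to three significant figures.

V = 4Q/(πD²) = 4·0.00554/(π·0.0470²) = 3.193 m/s
h_f = f(L/D)V²/(2g) = 0.01670·(570/0.0470)·3.193²/(2·9.81) = 105.3 m

h_f ≈ 105 m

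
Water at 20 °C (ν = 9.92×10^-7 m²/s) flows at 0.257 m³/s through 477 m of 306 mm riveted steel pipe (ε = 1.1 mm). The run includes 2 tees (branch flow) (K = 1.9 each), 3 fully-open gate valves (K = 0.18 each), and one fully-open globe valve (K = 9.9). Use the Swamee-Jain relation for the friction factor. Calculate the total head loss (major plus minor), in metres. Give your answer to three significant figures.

V = 4Q/(πD²) = 3.495 m/s; V²/2g = 0.6224 m
Re = 1.08×10^6, ε/D = 0.00359 → f = 0.02772 (Swamee-Jain)
Major: h_f = f(L/D)·V²/2g = 0.02772·1559·0.6224 = 26.90 m
Minor: ΣK = 14.2; h_m = ΣK·V²/2g = 8.864 m
Total H_L = 26.90 + 8.864 = 35.76 m

H_L ≈ 35.8 m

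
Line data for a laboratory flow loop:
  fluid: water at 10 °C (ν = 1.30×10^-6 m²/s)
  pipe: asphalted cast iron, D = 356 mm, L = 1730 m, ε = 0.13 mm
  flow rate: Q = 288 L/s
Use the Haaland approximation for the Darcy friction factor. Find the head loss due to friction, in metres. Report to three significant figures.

V = 4Q/(πD²) = 4·0.288/(π·0.356²) = 2.893 m/s
Re = VD/ν = 2.893·0.356/1.30×10^-6 = 7.92×10^5 → turbulent
ε/D = 0.13/356 = 3.65×10^-4
Haaland: f = 0.01630
h_f = f(L/D)V²/(2g) = 0.01630·(1730/0.356)·2.893²/(2·9.81) = 33.79 m

h_f ≈ 33.8 m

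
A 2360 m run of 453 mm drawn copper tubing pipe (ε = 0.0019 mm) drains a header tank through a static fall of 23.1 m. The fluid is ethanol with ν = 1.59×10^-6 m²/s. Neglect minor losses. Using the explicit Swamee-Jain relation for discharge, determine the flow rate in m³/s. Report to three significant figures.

Swamee-Jain (Type II): Q = -0.965·√(gD⁵h_f/L)·ln[ε/(3.7D) + √(3.17ν²L/(gD³h_f))]
√(gD⁵h_f/L) = √(9.81·0.453⁵·23.1/2360) = 0.04280
ε/(3.7D) = 1.13×10^-6; √(3.17ν²L/(gD³h_f)) = 3.00×10^-5
Q = -0.965·0.04280·ln(3.110×10^-5) = 0.4286 m³/s
Check: V = 2.66 m/s, Re = 7.58×10^5, f = 0.01226, h_f = 23.0 m ≈ 23.1 m ✓

Q ≈ 0.429 m³/s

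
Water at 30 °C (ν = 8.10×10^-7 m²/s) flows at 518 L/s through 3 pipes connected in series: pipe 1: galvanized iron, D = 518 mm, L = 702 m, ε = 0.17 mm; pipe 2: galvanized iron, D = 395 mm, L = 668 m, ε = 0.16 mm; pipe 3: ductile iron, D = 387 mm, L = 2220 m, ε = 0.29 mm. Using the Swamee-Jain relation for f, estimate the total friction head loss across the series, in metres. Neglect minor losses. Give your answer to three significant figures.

H ≈ 137 m

Pipe 1: V = 2.458 m/s, Re = 1.57×10^6, ε/D = 3.28×10^-4, f = 0.01576, h_1 = f(L/D)V²/2g = 6.575 m
Pipe 2: V = 4.227 m/s, Re = 2.06×10^6, ε/D = 4.05×10^-4, f = 0.01630, h_2 = f(L/D)V²/2g = 25.11 m
Pipe 3: V = 4.404 m/s, Re = 2.10×10^6, ε/D = 7.49×10^-4, f = 0.01857, h_3 = f(L/D)V²/2g = 105.3 m
Series → Q common, losses add: H = Σh = 137.0 m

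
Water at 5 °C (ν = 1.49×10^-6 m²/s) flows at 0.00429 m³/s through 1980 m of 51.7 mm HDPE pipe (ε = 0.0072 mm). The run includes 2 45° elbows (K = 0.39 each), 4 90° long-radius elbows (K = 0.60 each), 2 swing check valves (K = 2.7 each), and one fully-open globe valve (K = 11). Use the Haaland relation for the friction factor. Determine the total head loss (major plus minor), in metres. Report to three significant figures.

H_L ≈ 165 m

V = 4Q/(πD²) = 2.044 m/s; V²/2g = 0.2128 m
Re = 7.09×10^4, ε/D = 1.39×10^-4 → f = 0.01968 (Haaland)
Major: h_f = f(L/D)·V²/2g = 0.01968·38298·0.2128 = 160.4 m
Minor: ΣK = 19.6; h_m = ΣK·V²/2g = 4.168 m
Total H_L = 160.4 + 4.168 = 164.6 m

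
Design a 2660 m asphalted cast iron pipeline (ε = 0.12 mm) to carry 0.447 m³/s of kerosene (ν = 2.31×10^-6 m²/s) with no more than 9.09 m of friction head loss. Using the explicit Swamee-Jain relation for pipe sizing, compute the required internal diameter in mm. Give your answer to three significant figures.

Swamee-Jain (Type III): D = 0.66·[ε^1.25·(LQ²/(gh_f))^4.75 + ν·Q^9.4·(L/(gh_f))^5.2]^0.04
LQ²/(gh_f) = 5.960; L/(gh_f) = 29.83
Term 1 = ε^1.25·(…)^4.75 = 0.0605; Term 2 = ν·Q^9.4·(…)^5.2 = 0.0555
D = 0.66·(0.0605 + 0.0555)^0.04 = 0.6055 m = 606 mm
Check: V = 1.55 m/s, Re = 4.07×10^5, f = 0.01579, h_f = 8.52 m ≈ 9.09 m ✓

D ≈ 606 mm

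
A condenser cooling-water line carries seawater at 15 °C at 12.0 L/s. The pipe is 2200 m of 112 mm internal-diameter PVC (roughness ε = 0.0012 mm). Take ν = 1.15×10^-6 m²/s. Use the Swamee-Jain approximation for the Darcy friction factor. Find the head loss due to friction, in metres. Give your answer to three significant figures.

V = 4Q/(πD²) = 4·0.0120/(π·0.112²) = 1.218 m/s
Re = VD/ν = 1.218·0.112/1.15×10^-6 = 1.19×10^5 → turbulent
ε/D = 0.0012/112 = 1.07×10^-5
Swamee-Jain: f = 0.01731
h_f = f(L/D)V²/(2g) = 0.01731·(2200/0.112)·1.218²/(2·9.81) = 25.72 m

h_f ≈ 25.7 m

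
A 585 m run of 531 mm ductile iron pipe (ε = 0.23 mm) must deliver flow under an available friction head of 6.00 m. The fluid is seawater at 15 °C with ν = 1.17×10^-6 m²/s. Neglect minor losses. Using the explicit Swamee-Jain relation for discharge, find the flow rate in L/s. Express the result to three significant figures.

Swamee-Jain (Type II): Q = -0.965·√(gD⁵h_f/L)·ln[ε/(3.7D) + √(3.17ν²L/(gD³h_f))]
√(gD⁵h_f/L) = √(9.81·0.531⁵·6.00/585) = 0.06517
ε/(3.7D) = 1.17×10^-4; √(3.17ν²L/(gD³h_f)) = 1.70×10^-5
Q = -0.965·0.06517·ln(1.340×10^-4) = 0.5608 m³/s
Check: V = 2.53 m/s, Re = 1.15×10^6, f = 0.01676, h_f = 6.03 m ≈ 6.00 m ✓

Q ≈ 561 L/s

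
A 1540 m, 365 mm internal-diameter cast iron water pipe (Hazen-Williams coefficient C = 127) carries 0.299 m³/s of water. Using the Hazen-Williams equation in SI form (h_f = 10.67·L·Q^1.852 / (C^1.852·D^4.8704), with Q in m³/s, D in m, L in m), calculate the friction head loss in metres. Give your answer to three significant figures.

h_f ≈ 30.2 m

h_f = 10.67·1540·0.299^1.852 / (127^1.852·0.365^4.8704) = 30.21 m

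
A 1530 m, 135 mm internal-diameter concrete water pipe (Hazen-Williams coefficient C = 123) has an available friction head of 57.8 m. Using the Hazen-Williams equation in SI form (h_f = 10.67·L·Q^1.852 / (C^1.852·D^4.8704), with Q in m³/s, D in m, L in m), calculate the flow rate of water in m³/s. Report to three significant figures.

Q ≈ 0.0302 m³/s

Rearranging: Q = [h_f·C^1.852·D^4.8704 / (10.67·L)]^(1/1.852)
Q = [57.8·123^1.852·0.135^4.8704 / (10.67·1530)]^0.540 = 0.03016 m³/s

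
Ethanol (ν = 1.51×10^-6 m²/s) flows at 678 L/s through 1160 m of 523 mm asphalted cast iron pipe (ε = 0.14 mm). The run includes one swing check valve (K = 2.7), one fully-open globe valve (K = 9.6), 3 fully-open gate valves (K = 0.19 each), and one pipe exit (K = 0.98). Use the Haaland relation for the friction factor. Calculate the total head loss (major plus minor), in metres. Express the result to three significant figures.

V = 4Q/(πD²) = 3.156 m/s; V²/2g = 0.5077 m
Re = 1.09×10^6, ε/D = 2.68×10^-4 → f = 0.01525 (Haaland)
Major: h_f = f(L/D)·V²/2g = 0.01525·2218·0.5077 = 17.17 m
Minor: ΣK = 13.8; h_m = ΣK·V²/2g = 7.031 m
Total H_L = 17.17 + 7.031 = 24.20 m

H_L ≈ 24.2 m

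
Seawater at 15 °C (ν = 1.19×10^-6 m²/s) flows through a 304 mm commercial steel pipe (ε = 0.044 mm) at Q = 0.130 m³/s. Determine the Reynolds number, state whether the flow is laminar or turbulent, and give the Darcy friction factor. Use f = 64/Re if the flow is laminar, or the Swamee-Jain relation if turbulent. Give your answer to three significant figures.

V = 4Q/(πD²) = 1.791 m/s
Re = VD/ν = 1.791·0.304/1.19×10^-6 = 4.58×10^5
Re > 4000 → turbulent; ε/D = 1.45×10^-4
Swamee-Jain: f = 0.01510

Re ≈ 4.58×10^5; turbulent; f ≈ 0.0151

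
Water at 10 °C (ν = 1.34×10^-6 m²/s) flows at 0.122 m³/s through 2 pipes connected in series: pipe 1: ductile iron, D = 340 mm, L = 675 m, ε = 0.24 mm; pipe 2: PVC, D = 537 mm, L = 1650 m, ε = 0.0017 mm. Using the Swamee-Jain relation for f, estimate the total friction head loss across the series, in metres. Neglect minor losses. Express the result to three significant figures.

Pipe 1: V = 1.344 m/s, Re = 3.41×10^5, ε/D = 7.06×10^-4, f = 0.01929, h_1 = f(L/D)V²/2g = 3.524 m
Pipe 2: V = 0.5387 m/s, Re = 2.16×10^5, ε/D = 3.17×10^-6, f = 0.01533, h_2 = f(L/D)V²/2g = 0.6968 m
Series → Q common, losses add: H = Σh = 4.220 m

H ≈ 4.22 m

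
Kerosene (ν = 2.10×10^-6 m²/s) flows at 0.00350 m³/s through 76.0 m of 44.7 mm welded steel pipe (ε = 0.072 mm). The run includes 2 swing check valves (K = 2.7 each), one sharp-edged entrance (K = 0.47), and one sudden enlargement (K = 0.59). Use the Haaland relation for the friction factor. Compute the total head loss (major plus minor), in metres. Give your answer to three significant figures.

V = 4Q/(πD²) = 2.230 m/s; V²/2g = 0.2535 m
Re = 4.75×10^4, ε/D = 0.00161 → f = 0.02549 (Haaland)
Major: h_f = f(L/D)·V²/2g = 0.02549·1700·0.2535 = 10.99 m
Minor: ΣK = 6.46; h_m = ΣK·V²/2g = 1.638 m
Total H_L = 10.99 + 1.638 = 12.62 m

H_L ≈ 12.6 m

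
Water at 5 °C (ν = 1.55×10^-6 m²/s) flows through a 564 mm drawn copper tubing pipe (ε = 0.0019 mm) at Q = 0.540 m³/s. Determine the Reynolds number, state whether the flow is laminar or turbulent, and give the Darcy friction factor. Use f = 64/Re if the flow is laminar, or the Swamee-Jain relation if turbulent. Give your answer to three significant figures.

Re ≈ 7.86×10^5; turbulent; f ≈ 0.0122

V = 4Q/(πD²) = 2.161 m/s
Re = VD/ν = 2.161·0.564/1.55×10^-6 = 7.86×10^5
Re > 4000 → turbulent; ε/D = 3.37×10^-6
Swamee-Jain: f = 0.01216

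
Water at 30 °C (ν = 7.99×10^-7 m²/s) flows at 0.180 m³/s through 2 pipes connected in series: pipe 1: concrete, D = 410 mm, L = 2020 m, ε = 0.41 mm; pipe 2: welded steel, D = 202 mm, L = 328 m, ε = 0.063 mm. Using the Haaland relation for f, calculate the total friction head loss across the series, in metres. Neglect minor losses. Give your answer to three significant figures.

Pipe 1: V = 1.363 m/s, Re = 7.00×10^5, ε/D = 0.00100, f = 0.02005, h_1 = f(L/D)V²/2g = 9.360 m
Pipe 2: V = 5.617 m/s, Re = 1.42×10^6, ε/D = 3.12×10^-4, f = 0.01554, h_2 = f(L/D)V²/2g = 40.56 m
Series → Q common, losses add: H = Σh = 49.92 m

H ≈ 49.9 m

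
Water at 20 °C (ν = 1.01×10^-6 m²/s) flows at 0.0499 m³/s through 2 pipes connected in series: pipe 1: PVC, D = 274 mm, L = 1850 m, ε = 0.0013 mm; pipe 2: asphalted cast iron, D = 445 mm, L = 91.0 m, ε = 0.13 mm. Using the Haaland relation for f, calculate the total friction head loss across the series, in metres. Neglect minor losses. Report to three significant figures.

Pipe 1: V = 0.8463 m/s, Re = 2.30×10^5, ε/D = 4.74×10^-6, f = 0.01512, h_1 = f(L/D)V²/2g = 3.727 m
Pipe 2: V = 0.3208 m/s, Re = 1.41×10^5, ε/D = 2.92×10^-4, f = 0.01823, h_2 = f(L/D)V²/2g = 0.01956 m
Series → Q common, losses add: H = Σh = 3.746 m

H ≈ 3.75 m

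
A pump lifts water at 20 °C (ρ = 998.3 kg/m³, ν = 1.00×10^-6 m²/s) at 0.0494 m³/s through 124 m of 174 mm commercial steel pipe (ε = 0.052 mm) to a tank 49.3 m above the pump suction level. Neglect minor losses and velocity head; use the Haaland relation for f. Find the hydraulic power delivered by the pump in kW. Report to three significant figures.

V = 4Q/(πD²) = 2.077 m/s; Re = 3.61×10^5; ε/D = 2.99×10^-4; f = 0.01653
h_f = f(L/D)V²/2g = 2.591 m
Total head H = z + h_f = 49.3 + 2.591 = 51.89 m
P_hyd = ρgQH = 998.3·9.81·0.0494·51.89 = 25.10 kW

P_hyd ≈ 25.1 kW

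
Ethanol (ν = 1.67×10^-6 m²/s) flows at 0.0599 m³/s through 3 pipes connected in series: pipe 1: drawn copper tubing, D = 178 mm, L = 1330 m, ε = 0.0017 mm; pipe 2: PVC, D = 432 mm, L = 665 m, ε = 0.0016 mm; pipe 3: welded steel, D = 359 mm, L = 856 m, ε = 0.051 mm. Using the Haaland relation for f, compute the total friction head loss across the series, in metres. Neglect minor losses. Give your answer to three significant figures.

H ≈ 33.7 m

Pipe 1: V = 2.407 m/s, Re = 2.57×10^5, ε/D = 9.55×10^-6, f = 0.01484, h_1 = f(L/D)V²/2g = 32.75 m
Pipe 2: V = 0.4087 m/s, Re = 1.06×10^5, ε/D = 3.70×10^-6, f = 0.01763, h_2 = f(L/D)V²/2g = 0.2310 m
Pipe 3: V = 0.5918 m/s, Re = 1.27×10^5, ε/D = 1.42×10^-4, f = 0.01770, h_3 = f(L/D)V²/2g = 0.7535 m
Series → Q common, losses add: H = Σh = 33.73 m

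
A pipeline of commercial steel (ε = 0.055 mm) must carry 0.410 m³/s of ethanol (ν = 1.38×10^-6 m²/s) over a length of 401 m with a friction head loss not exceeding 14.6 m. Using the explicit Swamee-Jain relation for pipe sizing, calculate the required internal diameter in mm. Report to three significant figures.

D ≈ 356 mm

Swamee-Jain (Type III): D = 0.66·[ε^1.25·(LQ²/(gh_f))^4.75 + ν·Q^9.4·(L/(gh_f))^5.2]^0.04
LQ²/(gh_f) = 0.4706; L/(gh_f) = 2.800
Term 1 = ε^1.25·(…)^4.75 = 1.32×10^-7; Term 2 = ν·Q^9.4·(…)^5.2 = 6.68×10^-8
D = 0.66·(1.32×10^-7 + 6.68×10^-8)^0.04 = 0.3560 m = 356 mm
Check: V = 4.12 m/s, Re = 1.06×10^6, f = 0.01419, h_f = 13.8 m ≈ 14.6 m ✓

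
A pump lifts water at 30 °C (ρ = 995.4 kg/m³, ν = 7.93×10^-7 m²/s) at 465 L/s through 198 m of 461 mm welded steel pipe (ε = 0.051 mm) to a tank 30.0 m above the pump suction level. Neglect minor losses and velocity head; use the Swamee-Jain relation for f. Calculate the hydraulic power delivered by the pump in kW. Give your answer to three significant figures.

P_hyd ≈ 146 kW

V = 4Q/(πD²) = 2.786 m/s; Re = 1.62×10^6; ε/D = 1.11×10^-4; f = 0.01321
h_f = f(L/D)V²/2g = 2.245 m
Total head H = z + h_f = 30.0 + 2.245 = 32.25 m
P_hyd = ρgQH = 995.4·9.81·0.465·32.25 = 146.4 kW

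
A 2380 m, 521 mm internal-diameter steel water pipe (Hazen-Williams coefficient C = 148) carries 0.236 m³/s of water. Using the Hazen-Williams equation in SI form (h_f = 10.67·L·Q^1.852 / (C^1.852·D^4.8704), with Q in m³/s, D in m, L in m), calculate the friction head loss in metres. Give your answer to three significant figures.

h_f = 10.67·2380·0.236^1.852 / (148^1.852·0.521^4.8704) = 4.010 m

h_f ≈ 4.01 m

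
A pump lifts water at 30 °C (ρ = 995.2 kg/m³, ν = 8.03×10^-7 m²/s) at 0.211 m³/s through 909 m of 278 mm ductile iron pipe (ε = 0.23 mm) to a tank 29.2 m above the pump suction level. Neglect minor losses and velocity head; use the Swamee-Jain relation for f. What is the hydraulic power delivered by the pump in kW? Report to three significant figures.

P_hyd ≈ 140 kW

V = 4Q/(πD²) = 3.476 m/s; Re = 1.20×10^6; ε/D = 8.27×10^-4; f = 0.01914
h_f = f(L/D)V²/2g = 38.54 m
Total head H = z + h_f = 29.2 + 38.54 = 67.74 m
P_hyd = ρgQH = 995.2·9.81·0.211·67.74 = 139.5 kW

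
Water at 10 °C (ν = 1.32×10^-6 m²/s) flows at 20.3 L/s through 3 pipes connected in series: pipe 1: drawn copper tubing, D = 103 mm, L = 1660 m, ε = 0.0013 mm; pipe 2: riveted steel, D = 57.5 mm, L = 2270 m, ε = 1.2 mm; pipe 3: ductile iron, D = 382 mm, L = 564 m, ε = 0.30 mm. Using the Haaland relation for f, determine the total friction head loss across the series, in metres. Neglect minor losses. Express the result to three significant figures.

H ≈ 6180 m

Pipe 1: V = 2.436 m/s, Re = 1.90×10^5, ε/D = 1.26×10^-5, f = 0.01573, h_1 = f(L/D)V²/2g = 76.68 m
Pipe 2: V = 7.818 m/s, Re = 3.41×10^5, ε/D = 0.0209, f = 0.04965, h_2 = f(L/D)V²/2g = 6105 m
Pipe 3: V = 0.1771 m/s, Re = 5.13×10^4, ε/D = 7.85×10^-4, f = 0.02303, h_3 = f(L/D)V²/2g = 0.05437 m
Series → Q common, losses add: H = Σh = 6182 m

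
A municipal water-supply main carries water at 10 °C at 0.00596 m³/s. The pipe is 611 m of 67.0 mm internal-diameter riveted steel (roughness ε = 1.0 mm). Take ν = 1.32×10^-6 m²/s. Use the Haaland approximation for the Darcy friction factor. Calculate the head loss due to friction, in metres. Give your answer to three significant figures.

V = 4Q/(πD²) = 4·0.00596/(π·0.0670²) = 1.690 m/s
Re = VD/ν = 1.690·0.0670/1.32×10^-6 = 8.58×10^4 → turbulent
ε/D = 1.0/67.0 = 0.0149
Haaland: f = 0.04422
h_f = f(L/D)V²/(2g) = 0.04422·(611/0.0670)·1.690²/(2·9.81) = 58.73 m

h_f ≈ 58.7 m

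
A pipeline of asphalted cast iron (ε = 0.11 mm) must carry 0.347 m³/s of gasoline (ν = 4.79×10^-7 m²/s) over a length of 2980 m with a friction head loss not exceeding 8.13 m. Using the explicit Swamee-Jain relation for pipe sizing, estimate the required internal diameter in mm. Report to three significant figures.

D ≈ 562 mm

Swamee-Jain (Type III): D = 0.66·[ε^1.25·(LQ²/(gh_f))^4.75 + ν·Q^9.4·(L/(gh_f))^5.2]^0.04
LQ²/(gh_f) = 4.499; L/(gh_f) = 37.36
Term 1 = ε^1.25·(…)^4.75 = 0.0143; Term 2 = ν·Q^9.4·(…)^5.2 = 0.00344
D = 0.66·(0.0143 + 0.00344)^0.04 = 0.5616 m = 562 mm
Check: V = 1.40 m/s, Re = 1.64×10^6, f = 0.01437, h_f = 7.63 m ≈ 8.13 m ✓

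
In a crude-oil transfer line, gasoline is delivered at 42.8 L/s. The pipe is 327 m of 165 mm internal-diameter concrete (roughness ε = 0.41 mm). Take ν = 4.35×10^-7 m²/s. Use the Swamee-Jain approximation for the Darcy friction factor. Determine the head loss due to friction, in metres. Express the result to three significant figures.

V = 4Q/(πD²) = 4·0.0428/(π·0.165²) = 2.002 m/s
Re = VD/ν = 2.002·0.165/4.35×10^-7 = 7.59×10^5 → turbulent
ε/D = 0.41/165 = 0.00248
Swamee-Jain: f = 0.02513
h_f = f(L/D)V²/(2g) = 0.02513·(327/0.165)·2.002²/(2·9.81) = 10.17 m

h_f ≈ 10.2 m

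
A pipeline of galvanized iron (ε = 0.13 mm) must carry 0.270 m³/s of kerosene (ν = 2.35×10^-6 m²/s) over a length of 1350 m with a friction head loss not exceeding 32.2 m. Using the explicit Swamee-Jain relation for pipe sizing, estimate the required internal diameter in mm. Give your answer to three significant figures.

D ≈ 342 mm

Swamee-Jain (Type III): D = 0.66·[ε^1.25·(LQ²/(gh_f))^4.75 + ν·Q^9.4·(L/(gh_f))^5.2]^0.04
LQ²/(gh_f) = 0.3116; L/(gh_f) = 4.274
Term 1 = ε^1.25·(…)^4.75 = 5.45×10^-8; Term 2 = ν·Q^9.4·(…)^5.2 = 2.02×10^-8
D = 0.66·(5.45×10^-8 + 2.02×10^-8)^0.04 = 0.3424 m = 342 mm
Check: V = 2.93 m/s, Re = 4.27×10^5, f = 0.01714, h_f = 29.6 m ≈ 32.2 m ✓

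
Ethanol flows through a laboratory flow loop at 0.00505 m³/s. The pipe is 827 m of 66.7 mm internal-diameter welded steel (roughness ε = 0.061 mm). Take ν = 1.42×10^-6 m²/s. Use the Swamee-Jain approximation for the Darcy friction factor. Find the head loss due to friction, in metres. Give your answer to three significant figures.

V = 4Q/(πD²) = 4·0.00505/(π·0.0667²) = 1.445 m/s
Re = VD/ν = 1.445·0.0667/1.42×10^-6 = 6.79×10^4 → turbulent
ε/D = 0.061/66.7 = 9.15×10^-4
Swamee-Jain: f = 0.02300
h_f = f(L/D)V²/(2g) = 0.02300·(827/0.0667)·1.445²/(2·9.81) = 30.35 m

h_f ≈ 30.4 m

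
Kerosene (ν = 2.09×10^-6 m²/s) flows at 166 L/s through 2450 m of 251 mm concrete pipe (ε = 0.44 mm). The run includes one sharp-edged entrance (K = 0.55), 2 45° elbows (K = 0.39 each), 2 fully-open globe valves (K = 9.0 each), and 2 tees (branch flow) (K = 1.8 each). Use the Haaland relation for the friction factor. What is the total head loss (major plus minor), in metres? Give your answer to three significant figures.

V = 4Q/(πD²) = 3.355 m/s; V²/2g = 0.5736 m
Re = 4.03×10^5, ε/D = 0.00175 → f = 0.02310 (Haaland)
Major: h_f = f(L/D)·V²/2g = 0.02310·9761·0.5736 = 129.4 m
Minor: ΣK = 22.9; h_m = ΣK·V²/2g = 13.15 m
Total H_L = 129.4 + 13.15 = 142.5 m

H_L ≈ 143 m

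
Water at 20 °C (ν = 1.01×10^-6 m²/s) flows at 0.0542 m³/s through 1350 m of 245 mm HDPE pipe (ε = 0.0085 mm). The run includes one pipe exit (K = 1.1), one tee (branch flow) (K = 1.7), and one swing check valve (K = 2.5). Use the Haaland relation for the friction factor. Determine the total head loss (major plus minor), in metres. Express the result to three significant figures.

H_L ≈ 5.86 m

V = 4Q/(πD²) = 1.150 m/s; V²/2g = 0.06737 m
Re = 2.79×10^5, ε/D = 3.47×10^-5 → f = 0.01482 (Haaland)
Major: h_f = f(L/D)·V²/2g = 0.01482·5510·0.06737 = 5.503 m
Minor: ΣK = 5.30; h_m = ΣK·V²/2g = 0.3571 m
Total H_L = 5.503 + 0.3571 = 5.860 m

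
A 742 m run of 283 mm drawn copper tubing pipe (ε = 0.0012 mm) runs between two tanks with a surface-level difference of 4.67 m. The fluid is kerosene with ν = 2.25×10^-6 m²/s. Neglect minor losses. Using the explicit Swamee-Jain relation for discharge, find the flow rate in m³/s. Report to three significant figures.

Swamee-Jain (Type II): Q = -0.965·√(gD⁵h_f/L)·ln[ε/(3.7D) + √(3.17ν²L/(gD³h_f))]
√(gD⁵h_f/L) = √(9.81·0.283⁵·4.67/742) = 0.01059
ε/(3.7D) = 1.15×10^-6; √(3.17ν²L/(gD³h_f)) = 1.07×10^-4
Q = -0.965·0.01059·ln(1.082×10^-4) = 0.09329 m³/s
Check: V = 1.48 m/s, Re = 1.87×10^5, f = 0.01578, h_f = 4.64 m ≈ 4.67 m ✓

Q ≈ 0.0933 m³/s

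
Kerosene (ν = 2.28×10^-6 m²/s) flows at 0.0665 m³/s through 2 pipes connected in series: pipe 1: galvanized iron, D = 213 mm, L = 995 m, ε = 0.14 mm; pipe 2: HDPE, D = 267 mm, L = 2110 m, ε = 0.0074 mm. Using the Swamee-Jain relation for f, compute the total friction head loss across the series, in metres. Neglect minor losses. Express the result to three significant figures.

H ≈ 26.1 m

Pipe 1: V = 1.866 m/s, Re = 1.74×10^5, ε/D = 6.57×10^-4, f = 0.01994, h_1 = f(L/D)V²/2g = 16.53 m
Pipe 2: V = 1.188 m/s, Re = 1.39×10^5, ε/D = 2.77×10^-5, f = 0.01690, h_2 = f(L/D)V²/2g = 9.600 m
Series → Q common, losses add: H = Σh = 26.13 m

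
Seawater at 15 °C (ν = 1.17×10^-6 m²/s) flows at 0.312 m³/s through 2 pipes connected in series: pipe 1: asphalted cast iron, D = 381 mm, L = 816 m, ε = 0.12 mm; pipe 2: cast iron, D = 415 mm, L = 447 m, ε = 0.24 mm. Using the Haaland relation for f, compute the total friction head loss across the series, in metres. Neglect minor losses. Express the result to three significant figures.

H ≈ 18.1 m

Pipe 1: V = 2.737 m/s, Re = 8.91×10^5, ε/D = 3.15×10^-4, f = 0.01581, h_1 = f(L/D)V²/2g = 12.92 m
Pipe 2: V = 2.307 m/s, Re = 8.18×10^5, ε/D = 5.78×10^-4, f = 0.01777, h_2 = f(L/D)V²/2g = 5.191 m
Series → Q common, losses add: H = Σh = 18.11 m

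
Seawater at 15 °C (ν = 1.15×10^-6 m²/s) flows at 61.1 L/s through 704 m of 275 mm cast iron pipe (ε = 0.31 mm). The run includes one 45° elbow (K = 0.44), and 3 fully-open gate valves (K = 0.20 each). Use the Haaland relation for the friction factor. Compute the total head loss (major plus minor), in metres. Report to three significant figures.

V = 4Q/(πD²) = 1.029 m/s; V²/2g = 0.05394 m
Re = 2.46×10^5, ε/D = 0.00113 → f = 0.02121 (Haaland)
Major: h_f = f(L/D)·V²/2g = 0.02121·2560·0.05394 = 2.928 m
Minor: ΣK = 1.04; h_m = ΣK·V²/2g = 0.05609 m
Total H_L = 2.928 + 0.05609 = 2.984 m

H_L ≈ 2.98 m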